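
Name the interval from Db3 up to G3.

augmented fourth

Counting letters D–E–F–G gives a fourth.
Db→G = 6 semitones, 1 wider than the perfect fourth (5), so augmented.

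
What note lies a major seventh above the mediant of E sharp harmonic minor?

The mediant of E# harmonic minor is G#.
A major seventh (11 semitones) above G# lands on the letter F, giving F##.

F##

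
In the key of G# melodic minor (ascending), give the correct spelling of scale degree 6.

The G# melodic minor (ascending) scale runs G# A# B C# D# E# F##.
Degree 6 is E#.

E#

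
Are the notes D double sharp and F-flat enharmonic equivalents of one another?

Yes

D## = pitch class 4 and Fb = pitch class 4 — the same pitch class, so they are enharmonic equivalents.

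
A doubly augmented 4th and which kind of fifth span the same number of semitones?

perfect

A doubly augmented fourth spans 7 semitones.
A fifth spanning 7 semitones is perfect (the perfect fifth is 7).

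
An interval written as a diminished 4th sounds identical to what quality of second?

doubly augmented

A diminished fourth spans 4 semitones.
A second spanning 4 semitones is doubly augmented (the major second is 2).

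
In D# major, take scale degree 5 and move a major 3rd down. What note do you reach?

Scale degree 5 of D# major is A#.
A major third (4 semitones) below A# lands on the letter F, giving F#.

F#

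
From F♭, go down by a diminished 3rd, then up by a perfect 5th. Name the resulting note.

A

A diminished third down from Fb is D (letter D, 2 semitones down).
A perfect fifth up from D is A (letter A, 7 semitones up).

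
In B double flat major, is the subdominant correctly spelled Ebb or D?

Each scale degree takes a distinct letter name. Degree 4 of a scale on B must use the letter E.
Ebb and D are enharmonically the same pitch, but only Ebb uses the letter E, so it is the correct spelling here.

Ebb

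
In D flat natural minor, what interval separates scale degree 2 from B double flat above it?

diminished fifth

Scale degree 2 of Db natural minor is Eb.
Eb up to Bbb: letters E→B make it a fifth; 6 semitones makes it diminished.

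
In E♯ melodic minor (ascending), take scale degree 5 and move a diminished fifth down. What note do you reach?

Scale degree 5 of E# melodic minor (ascending) is B#.
A diminished fifth (6 semitones) below B# lands on the letter E, giving E##.

E##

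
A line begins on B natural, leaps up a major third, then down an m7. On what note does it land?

A major third up from B is D# (letter D, 4 semitones up).
A minor seventh down from D# is E# (letter E, 10 semitones down).

E#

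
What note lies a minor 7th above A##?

A up a major seventh is G#, so the target letter is G.
From A##, a minor seventh is 10 semitones up: G##.

G##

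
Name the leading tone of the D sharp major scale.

C##

Degree 7 takes the letter 6 steps above D, which is C.
In major, degree 7 sits 11 semitones above the tonic. D# + 11 semitones is pitch class 2, spelled on C as C##.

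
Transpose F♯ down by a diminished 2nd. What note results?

E##

F down a major second is Eb, so the target letter is E.
From F#, a diminished second is 0 semitones down: E##.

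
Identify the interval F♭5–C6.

Counting letters F–G–A–B–C gives a fifth.
Fb→C = 8 semitones, 1 wider than the perfect fifth (7), so augmented.

augmented fifth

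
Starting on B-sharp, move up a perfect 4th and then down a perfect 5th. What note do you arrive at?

A#

A perfect fourth up from B# is E# (letter E, 5 semitones up).
A perfect fifth down from E# is A# (letter A, 7 semitones down).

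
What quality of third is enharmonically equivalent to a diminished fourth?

major

A diminished fourth spans 4 semitones.
A third spanning 4 semitones is major (the major third is 4).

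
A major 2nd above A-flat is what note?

Bb

A second above A lands on the letter B.
A major second spans 2 semitones, so Ab moves to pitch class 10. On the letter B that is Bb.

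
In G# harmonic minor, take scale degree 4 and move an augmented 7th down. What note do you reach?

Scale degree 4 of G# harmonic minor is C#.
An augmented seventh (12 semitones) below C# lands on the letter D, giving Db.

Db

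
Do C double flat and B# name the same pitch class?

No

Two spellings are enharmonically equivalent only if they share a pitch class.
Here Cbb → 10, B# → 0; 0 ≠ 10, so they are not.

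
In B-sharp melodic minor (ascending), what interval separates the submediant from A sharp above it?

The submediant of B# melodic minor (ascending) is G##.
G## up to A#: letters G→A make it a second; 1 semitone makes it minor.

minor second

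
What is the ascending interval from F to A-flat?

The letter names run F→A, a span of 2 letter steps, so the interval is some kind of third.
F to Ab is 3 semitones. A major third is 4, so 3 makes it minor.

minor third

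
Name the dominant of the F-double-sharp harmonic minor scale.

The F## harmonic minor scale runs F## G## A# B# C## D# E##.
Degree 5 is C##.

C##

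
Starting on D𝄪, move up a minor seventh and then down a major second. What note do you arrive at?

A minor seventh up from D## is C## (letter C, 10 semitones up).
A major second down from C## is B# (letter B, 2 semitones down).

B#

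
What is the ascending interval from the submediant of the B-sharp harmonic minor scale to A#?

major second

The submediant of B# harmonic minor is G#.
G# up to A#: letters G→A make it a second; 2 semitones makes it major.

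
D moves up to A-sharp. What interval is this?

Counting letters D–E–F–G–A gives a fifth.
D→A# = 8 semitones, 1 wider than the perfect fifth (7), so augmented.

augmented fifth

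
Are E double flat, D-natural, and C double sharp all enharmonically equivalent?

Yes

Ebb is pitch class 2; D is pitch class 2; C## is pitch class 2.
All spellings map to pitch class 2, so they are enharmonically equivalent.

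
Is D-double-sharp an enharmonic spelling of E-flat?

Two spellings are enharmonically equivalent only if they share a pitch class.
Here D## → 4, Eb → 3; 3 ≠ 4, so they are not.

No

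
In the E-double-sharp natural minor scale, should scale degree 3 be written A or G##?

G##

Each scale degree takes a distinct letter name. Degree 3 of a scale on E must use the letter G.
G## and A are enharmonically the same pitch, but only G## uses the letter G, so it is the correct spelling here.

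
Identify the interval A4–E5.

perfect fifth

The letter names run A→E, a span of 4 letter steps, so the interval is some kind of fifth.
A to E is 7 semitones. A perfect fifth is 7, so 7 makes it perfect.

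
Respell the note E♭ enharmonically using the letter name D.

Eb is pitch class 3. The letter D alone is pitch class 2.
To reach pitch class 3 from D requires an offset of +1 semitone, i.e. sharp: D#.

D#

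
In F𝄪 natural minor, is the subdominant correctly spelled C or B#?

B#

Each scale degree takes a distinct letter name. Degree 4 of a scale on F must use the letter B.
B# and C are enharmonically the same pitch, but only B# uses the letter B, so it is the correct spelling here.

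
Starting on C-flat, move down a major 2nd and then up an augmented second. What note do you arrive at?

C

A major second down from Cb is Bbb (letter B, 2 semitones down).
An augmented second up from Bbb is C (letter C, 3 semitones up).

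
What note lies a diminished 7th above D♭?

Cbb

D up a major seventh is C#, so the target letter is C.
From Db, a diminished seventh is 9 semitones up: Cbb.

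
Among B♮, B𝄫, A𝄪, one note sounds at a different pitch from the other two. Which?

Bbb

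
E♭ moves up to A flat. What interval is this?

The letter names run E→A, a span of 3 letter steps, so the interval is some kind of fourth.
Eb to Ab is 5 semitones. A perfect fourth is 5, so 5 makes it perfect.

perfect fourth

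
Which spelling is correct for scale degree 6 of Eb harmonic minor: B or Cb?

Cb

Each scale degree takes a distinct letter name. Degree 6 of a scale on E must use the letter C.
Cb and B are enharmonically the same pitch, but only Cb uses the letter C, so it is the correct spelling here.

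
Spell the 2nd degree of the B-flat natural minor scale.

C

The Bb natural minor scale runs Bb C Db Eb F Gb Ab.
Degree 2 is C.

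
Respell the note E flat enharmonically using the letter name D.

Plain D sits 1 semitone below Eb, so on the letter D the same pitch needs a sharp: D#.

D#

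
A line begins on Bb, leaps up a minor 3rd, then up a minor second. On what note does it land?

A minor third up from Bb is Db (letter D, 3 semitones up).
A minor second up from Db is Ebb (letter E, 1 semitone up).

Ebb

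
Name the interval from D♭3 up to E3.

augmented second

Counting letters D–E gives a second.
Db→E = 3 semitones, 1 wider than the major second (2), so augmented.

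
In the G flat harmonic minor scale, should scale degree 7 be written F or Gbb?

Each scale degree takes a distinct letter name. Degree 7 of a scale on G must use the letter F.
F and Gbb are enharmonically the same pitch, but only F uses the letter F, so it is the correct spelling here.

F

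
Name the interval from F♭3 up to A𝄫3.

minor third

Counting letters F–G–A gives a third.
Fb→Abb = 3 semitones, 1 narrower than the major third (4), so minor.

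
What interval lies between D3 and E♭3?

minor second

Counting letters D–E gives a second.
D→Eb = 1 semitone, 1 narrower than the major second (2), so minor.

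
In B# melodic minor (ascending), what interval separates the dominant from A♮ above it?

diminished third

The dominant of B# melodic minor (ascending) is F##.
F## up to A: letters F→A make it a third; 2 semitones makes it diminished.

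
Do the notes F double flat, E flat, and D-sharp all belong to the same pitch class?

Yes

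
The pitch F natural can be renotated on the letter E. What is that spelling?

F is pitch class 5. The letter E alone is pitch class 4.
To reach pitch class 5 from E requires an offset of +1 semitone, i.e. sharp: E#.

E#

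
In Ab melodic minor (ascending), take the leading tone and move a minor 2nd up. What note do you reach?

Ab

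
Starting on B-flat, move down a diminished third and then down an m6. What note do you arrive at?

A diminished third down from Bb is G# (letter G, 2 semitones down).
A minor sixth down from G# is B# (letter B, 8 semitones down).

B#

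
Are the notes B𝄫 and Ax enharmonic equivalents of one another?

No

Two spellings are enharmonically equivalent only if they share a pitch class.
Here Bbb → 9, A## → 11; 9 ≠ 11, so they are not.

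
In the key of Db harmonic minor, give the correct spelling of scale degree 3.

Fb

The Db harmonic minor scale runs Db Eb Fb Gb Ab Bbb C.
Degree 3 is Fb.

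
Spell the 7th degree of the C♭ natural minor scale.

Bbb

Degree 7 takes the letter 6 steps above C, which is B.
In natural minor, degree 7 sits 10 semitones above the tonic. Cb + 10 semitones is pitch class 9, spelled on B as Bbb.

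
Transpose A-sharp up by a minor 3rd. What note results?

C#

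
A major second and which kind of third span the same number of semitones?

A major second spans 2 semitones.
A third spanning 2 semitones is diminished (the major third is 4).

diminished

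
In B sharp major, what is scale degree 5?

F##

Degree 5 takes the letter 4 steps above B, which is F.
In major, degree 5 sits 7 semitones above the tonic. B# + 7 semitones is pitch class 7, spelled on F as F##.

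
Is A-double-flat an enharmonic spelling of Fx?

Yes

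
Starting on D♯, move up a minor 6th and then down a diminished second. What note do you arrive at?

A minor sixth up from D# is B (letter B, 8 semitones up).
A diminished second down from B is A## (letter A, 0 semitones down).

A##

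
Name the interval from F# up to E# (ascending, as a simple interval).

major seventh

Counting letters F–G–A–B–C–D–E gives a seventh.
F#→E# = 11 semitones, exactly the major seventh.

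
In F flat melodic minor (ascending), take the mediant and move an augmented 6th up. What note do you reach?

The mediant of Fb melodic minor (ascending) is Abb.
An augmented sixth (10 semitones) above Abb lands on the letter F, giving F.

F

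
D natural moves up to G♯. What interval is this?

The letter names run D→G, a span of 3 letter steps, so the interval is some kind of fourth.
D to G# is 6 semitones. A perfect fourth is 5, so 6 makes it augmented.

augmented fourth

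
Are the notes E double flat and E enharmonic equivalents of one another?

Two spellings are enharmonically equivalent only if they share a pitch class.
Here Ebb → 2, E → 4; 2 ≠ 4, so they are not.

No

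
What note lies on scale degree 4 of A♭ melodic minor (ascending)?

The Ab melodic minor (ascending) scale runs Ab Bb Cb Db Eb F G.
Degree 4 is Db.

Db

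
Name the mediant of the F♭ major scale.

The Fb major scale runs Fb Gb Ab Bbb Cb Db Eb.
Degree 3 is Ab.

Ab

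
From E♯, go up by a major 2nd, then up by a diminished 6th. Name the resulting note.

D

A major second up from E# is F## (letter F, 2 semitones up).
A diminished sixth up from F## is D (letter D, 7 semitones up).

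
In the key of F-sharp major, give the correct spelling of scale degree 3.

The F# major scale runs F# G# A# B C# D# E#.
Degree 3 is A#.

A#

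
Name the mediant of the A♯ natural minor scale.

C#

Degree 3 takes the letter 2 steps above A, which is C.
In natural minor, degree 3 sits 3 semitones above the tonic. A# + 3 semitones is pitch class 1, spelled on C as C#.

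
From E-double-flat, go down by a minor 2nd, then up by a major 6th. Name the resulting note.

A minor second down from Ebb is Db (letter D, 1 semitone down).
A major sixth up from Db is Bb (letter B, 9 semitones up).

Bb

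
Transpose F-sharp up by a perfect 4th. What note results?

B

F up a perfect fourth is Bb, so the target letter is B.
From F#, a perfect fourth is 5 semitones up: B.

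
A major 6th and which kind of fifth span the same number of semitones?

A major sixth spans 9 semitones.
A fifth spanning 9 semitones is doubly augmented (the perfect fifth is 7).

doubly augmented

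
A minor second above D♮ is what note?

D up a major second is E, so the target letter is E.
From D, a minor second is 1 semitone up: Eb.

Eb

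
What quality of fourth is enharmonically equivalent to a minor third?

A minor third spans 3 semitones.
A fourth spanning 3 semitones is doubly diminished (the perfect fourth is 5).

doubly diminished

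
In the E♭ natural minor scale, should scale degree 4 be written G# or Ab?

Each scale degree takes a distinct letter name. Degree 4 of a scale on E must use the letter A.
Ab and G# are enharmonically the same pitch, but only Ab uses the letter A, so it is the correct spelling here.

Ab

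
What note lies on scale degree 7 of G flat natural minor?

The Gb natural minor scale runs Gb Ab Bbb Cb Db Ebb Fb.
Degree 7 is Fb.

Fb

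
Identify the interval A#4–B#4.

major second

The letter names run A→B, a span of 1 letter step, so the interval is some kind of second.
A# to B# is 2 semitones. A major second is 2, so 2 makes it major.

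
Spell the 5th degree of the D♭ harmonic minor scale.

Ab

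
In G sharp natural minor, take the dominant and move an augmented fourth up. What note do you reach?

The dominant of G# natural minor is D#.
An augmented fourth (6 semitones) above D# lands on the letter G, giving G##.

G##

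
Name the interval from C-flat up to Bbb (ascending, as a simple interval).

The letter names run C→B, a span of 6 letter steps, so the interval is some kind of seventh.
Cb to Bbb is 10 semitones. A major seventh is 11, so 10 makes it minor.

minor seventh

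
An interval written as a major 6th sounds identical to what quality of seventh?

diminished

A major sixth spans 9 semitones.
A seventh spanning 9 semitones is diminished (the major seventh is 11).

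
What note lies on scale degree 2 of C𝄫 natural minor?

Dbb

Degree 2 takes the letter 1 step above C, which is D.
In natural minor, degree 2 sits 2 semitones above the tonic. Cbb + 2 semitones is pitch class 0, spelled on D as Dbb.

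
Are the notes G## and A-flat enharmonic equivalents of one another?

No

G## is pitch class 9; Ab is pitch class 8.
The pitch classes differ (9 vs. 8), so they are not enharmonic equivalents.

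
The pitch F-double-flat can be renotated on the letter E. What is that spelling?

Plain E sits 1 semitone above Fbb, so on the letter E the same pitch needs a flat: Eb.

Eb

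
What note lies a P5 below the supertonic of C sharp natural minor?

G#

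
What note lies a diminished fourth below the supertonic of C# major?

A##

The supertonic of C# major is D#.
A diminished fourth (4 semitones) below D# lands on the letter A, giving A##.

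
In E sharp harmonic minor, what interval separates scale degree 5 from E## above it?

Scale degree 5 of E# harmonic minor is B#.
B# up to E##: letters B→E make it a fourth; 6 semitones makes it augmented.

augmented fourth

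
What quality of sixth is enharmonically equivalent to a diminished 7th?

A diminished seventh spans 9 semitones.
A sixth spanning 9 semitones is major (the major sixth is 9).

major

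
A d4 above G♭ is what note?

Cbb

A fourth above G lands on the letter C.
A diminished fourth spans 4 semitones, so Gb moves to pitch class 10. On the letter C that is Cbb.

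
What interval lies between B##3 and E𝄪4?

Counting letters B–C–D–E gives a fourth.
B##→E## = 5 semitones, exactly the perfect fourth.

perfect fourth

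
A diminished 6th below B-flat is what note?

B down a major sixth is D, so the target letter is D.
From Bb, a diminished sixth is 7 semitones down: D#.

D#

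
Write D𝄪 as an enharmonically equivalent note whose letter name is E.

D## is pitch class 4. The letter E alone is pitch class 4.
Pitch class 4 on E needs no accidental: E.

E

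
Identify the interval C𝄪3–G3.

Counting letters C–D–E–F–G gives a fifth.
C##→G = 5 semitones, 2 narrower than the perfect fifth (7), so doubly diminished.

doubly diminished fifth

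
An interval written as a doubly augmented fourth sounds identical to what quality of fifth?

A doubly augmented fourth spans 7 semitones.
A fifth spanning 7 semitones is perfect (the perfect fifth is 7).

perfect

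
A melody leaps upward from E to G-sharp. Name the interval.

The letter names run E→G, a span of 2 letter steps, so the interval is some kind of third.
E to G# is 4 semitones. A major third is 4, so 4 makes it major.

major third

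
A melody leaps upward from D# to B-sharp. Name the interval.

major sixth

The letter names run D→B, a span of 5 letter steps, so the interval is some kind of sixth.
D# to B# is 9 semitones. A major sixth is 9, so 9 makes it major.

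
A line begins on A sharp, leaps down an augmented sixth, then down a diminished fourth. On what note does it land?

G#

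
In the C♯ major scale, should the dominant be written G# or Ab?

G#

Each scale degree takes a distinct letter name. Degree 5 of a scale on C must use the letter G.
G# and Ab are enharmonically the same pitch, but only G# uses the letter G, so it is the correct spelling here.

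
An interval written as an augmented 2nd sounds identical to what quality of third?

An augmented second spans 3 semitones.
A third spanning 3 semitones is minor (the major third is 4).

minor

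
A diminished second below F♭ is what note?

A second below F lands on the letter E.
A diminished second spans 0 semitones, so Fb moves to pitch class 4. On the letter E that is E.

E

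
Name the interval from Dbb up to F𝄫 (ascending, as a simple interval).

The letter names run D→F, a span of 2 letter steps, so the interval is some kind of third.
Dbb to Fbb is 3 semitones. A major third is 4, so 3 makes it minor.

minor third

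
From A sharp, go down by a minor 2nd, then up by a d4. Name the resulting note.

C#

A minor second down from A# is G## (letter G, 1 semitone down).
A diminished fourth up from G## is C# (letter C, 4 semitones up).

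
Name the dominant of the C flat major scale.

Degree 5 takes the letter 4 steps above C, which is G.
In major, degree 5 sits 7 semitones above the tonic. Cb + 7 semitones is pitch class 6, spelled on G as Gb.

Gb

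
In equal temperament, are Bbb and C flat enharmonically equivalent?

No

Bbb is pitch class 9; Cb is pitch class 11.
The pitch classes differ (9 vs. 11), so they are not enharmonic equivalents.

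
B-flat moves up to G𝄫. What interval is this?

diminished sixth

Counting letters B–C–D–E–F–G gives a sixth.
Bb→Gbb = 7 semitones, 2 narrower than the major sixth (9), so diminished.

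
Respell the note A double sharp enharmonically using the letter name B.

B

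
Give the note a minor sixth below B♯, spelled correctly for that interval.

D##

B down a major sixth is D, so the target letter is D.
From B#, a minor sixth is 8 semitones down: D##.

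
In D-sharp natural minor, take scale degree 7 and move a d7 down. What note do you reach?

Scale degree 7 of D# natural minor is C#.
A diminished seventh (9 semitones) below C# lands on the letter D, giving D##.

D##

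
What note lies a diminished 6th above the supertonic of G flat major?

Fbb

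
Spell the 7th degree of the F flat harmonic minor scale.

Degree 7 takes the letter 6 steps above F, which is E.
In harmonic minor, degree 7 sits 11 semitones above the tonic. Fb + 11 semitones is pitch class 3, spelled on E as Eb.

Eb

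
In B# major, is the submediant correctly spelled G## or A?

Each scale degree takes a distinct letter name. Degree 6 of a scale on B must use the letter G.
G## and A are enharmonically the same pitch, but only G## uses the letter G, so it is the correct spelling here.

G##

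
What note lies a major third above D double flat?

Fb

A third above D lands on the letter F.
A major third spans 4 semitones, so Dbb moves to pitch class 4. On the letter F that is Fb.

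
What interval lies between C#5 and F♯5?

Counting letters C–D–E–F gives a fourth.
C#→F# = 5 semitones, exactly the perfect fourth.

perfect fourth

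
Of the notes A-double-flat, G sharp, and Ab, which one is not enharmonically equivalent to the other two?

In 12-tone equal temperament, enharmonic equivalents share a pitch class. Abb is pitch class 7; G# is pitch class 8; Ab is pitch class 8.
G# and Ab share pitch class 8, while Abb is pitch class 7.

Abb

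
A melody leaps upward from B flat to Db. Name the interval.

minor third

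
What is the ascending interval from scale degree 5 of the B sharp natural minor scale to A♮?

diminished third

Scale degree 5 of B# natural minor is F##.
F## up to A: letters F→A make it a third; 2 semitones makes it diminished.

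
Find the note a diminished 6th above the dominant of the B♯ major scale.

D

The dominant of B# major is F##.
A diminished sixth (7 semitones) above F## lands on the letter D, giving D.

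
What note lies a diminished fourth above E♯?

A

E up a perfect fourth is A, so the target letter is A.
From E#, a diminished fourth is 4 semitones up: A.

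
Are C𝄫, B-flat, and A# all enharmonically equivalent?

Cbb = pitch class 10 and Bb = pitch class 10 and A# = pitch class 10 — the same pitch class, so they are enharmonic equivalents.

Yes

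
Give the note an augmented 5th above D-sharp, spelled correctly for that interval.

A##

A fifth above D lands on the letter A.
An augmented fifth spans 8 semitones, so D# moves to pitch class 11. On the letter A that is A##.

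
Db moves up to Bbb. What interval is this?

Counting letters D–E–F–G–A–B gives a sixth.
Db→Bbb = 8 semitones, 1 narrower than the major sixth (9), so minor.

minor sixth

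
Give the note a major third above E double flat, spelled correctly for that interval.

A third above E lands on the letter G.
A major third spans 4 semitones, so Ebb moves to pitch class 6. On the letter G that is Gb.

Gb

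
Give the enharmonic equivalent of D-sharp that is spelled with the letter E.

Eb

D# is pitch class 3. The letter E alone is pitch class 4.
To reach pitch class 3 from E requires an offset of -1 semitone, i.e. flat: Eb.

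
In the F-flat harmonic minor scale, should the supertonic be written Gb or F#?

Gb

Each scale degree takes a distinct letter name. Degree 2 of a scale on F must use the letter G.
Gb and F# are enharmonically the same pitch, but only Gb uses the letter G, so it is the correct spelling here.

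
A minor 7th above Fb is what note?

F up a major seventh is E, so the target letter is E.
From Fb, a minor seventh is 10 semitones up: Ebb.

Ebb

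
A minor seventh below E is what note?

E down a major seventh is F, so the target letter is F.
From E, a minor seventh is 10 semitones down: F#.

F#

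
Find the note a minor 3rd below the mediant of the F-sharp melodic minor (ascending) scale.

F#

The mediant of F# melodic minor (ascending) is A.
A minor third (3 semitones) below A lands on the letter F, giving F#.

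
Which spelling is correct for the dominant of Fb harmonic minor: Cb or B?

Each scale degree takes a distinct letter name. Degree 5 of a scale on F must use the letter C.
Cb and B are enharmonically the same pitch, but only Cb uses the letter C, so it is the correct spelling here.

Cb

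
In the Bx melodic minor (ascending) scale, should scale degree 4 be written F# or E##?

E##

Each scale degree takes a distinct letter name. Degree 4 of a scale on B must use the letter E.
E## and F# are enharmonically the same pitch, but only E## uses the letter E, so it is the correct spelling here.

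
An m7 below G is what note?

A seventh below G lands on the letter A.
A minor seventh spans 10 semitones, so G moves to pitch class 9. On the letter A that is A.

A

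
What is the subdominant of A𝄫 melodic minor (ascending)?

The Abb melodic minor (ascending) scale runs Abb Bbb Cbb Dbb Ebb Fb Gb.
Degree 4 is Dbb.

Dbb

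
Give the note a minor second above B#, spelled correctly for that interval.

C#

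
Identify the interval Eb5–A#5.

doubly augmented fourth

The letter names run E→A, a span of 3 letter steps, so the interval is some kind of fourth.
Eb to A# is 7 semitones. A perfect fourth is 5, so 7 makes it doubly augmented.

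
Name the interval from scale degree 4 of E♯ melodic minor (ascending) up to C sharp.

Scale degree 4 of E# melodic minor (ascending) is A#.
A# up to C#: letters A→C make it a third; 3 semitones makes it minor.

minor third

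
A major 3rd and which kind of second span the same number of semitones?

doubly augmented

A major third spans 4 semitones.
A second spanning 4 semitones is doubly augmented (the major second is 2).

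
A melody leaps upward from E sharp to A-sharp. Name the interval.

The letter names run E→A, a span of 3 letter steps, so the interval is some kind of fourth.
E# to A# is 5 semitones. A perfect fourth is 5, so 5 makes it perfect.

perfect fourth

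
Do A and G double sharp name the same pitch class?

A is pitch class 9; G## is pitch class 9.
All spellings map to pitch class 9, so they are enharmonically equivalent.

Yes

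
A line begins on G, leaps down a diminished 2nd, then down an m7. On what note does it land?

A diminished second down from G is F## (letter F, 0 semitones down).
A minor seventh down from F## is G## (letter G, 10 semitones down).

G##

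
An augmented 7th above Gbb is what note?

F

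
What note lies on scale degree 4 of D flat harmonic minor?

The Db harmonic minor scale runs Db Eb Fb Gb Ab Bbb C.
Degree 4 is Gb.

Gb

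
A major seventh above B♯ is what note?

A##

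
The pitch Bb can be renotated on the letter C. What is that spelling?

Cbb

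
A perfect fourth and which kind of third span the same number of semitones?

augmented

A perfect fourth spans 5 semitones.
A third spanning 5 semitones is augmented (the major third is 4).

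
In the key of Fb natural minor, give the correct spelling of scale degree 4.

Degree 4 takes the letter 3 steps above F, which is B.
In natural minor, degree 4 sits 5 semitones above the tonic. Fb + 5 semitones is pitch class 9, spelled on B as Bbb.

Bbb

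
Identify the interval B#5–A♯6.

The letter names run B→A, a span of 6 letter steps, so the interval is some kind of seventh.
B# to A# is 10 semitones. A major seventh is 11, so 10 makes it minor.

minor seventh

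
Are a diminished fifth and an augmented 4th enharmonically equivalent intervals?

Yes

A diminished fifth spans 6 semitones; an augmented fourth spans 6.
They are enharmonically equivalent.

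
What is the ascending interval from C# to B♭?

diminished seventh

Counting letters C–D–E–F–G–A–B gives a seventh.
C#→Bb = 9 semitones, 2 narrower than the major seventh (11), so diminished.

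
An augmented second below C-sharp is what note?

Bb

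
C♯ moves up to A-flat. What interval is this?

diminished sixth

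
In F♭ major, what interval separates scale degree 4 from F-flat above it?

perfect fifth

Scale degree 4 of Fb major is Bbb.
Bbb up to Fb: letters B→F make it a fifth; 7 semitones makes it perfect.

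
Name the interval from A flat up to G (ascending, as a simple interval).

Counting letters A–B–C–D–E–F–G gives a seventh.
Ab→G = 11 semitones, exactly the major seventh.

major seventh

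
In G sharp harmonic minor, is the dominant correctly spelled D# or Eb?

D#

Each scale degree takes a distinct letter name. Degree 5 of a scale on G must use the letter D.
D# and Eb are enharmonically the same pitch, but only D# uses the letter D, so it is the correct spelling here.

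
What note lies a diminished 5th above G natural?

A fifth above G lands on the letter D.
A diminished fifth spans 6 semitones, so G moves to pitch class 1. On the letter D that is Db.

Db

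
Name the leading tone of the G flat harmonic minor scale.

F

The Gb harmonic minor scale runs Gb Ab Bbb Cb Db Ebb F.
Degree 7 is F.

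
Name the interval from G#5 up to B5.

minor third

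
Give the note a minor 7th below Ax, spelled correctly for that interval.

B##

A seventh below A lands on the letter B.
A minor seventh spans 10 semitones, so A## moves to pitch class 1. On the letter B that is B##.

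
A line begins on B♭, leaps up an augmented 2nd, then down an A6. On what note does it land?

An augmented second up from Bb is C# (letter C, 3 semitones up).
An augmented sixth down from C# is Eb (letter E, 10 semitones down).

Eb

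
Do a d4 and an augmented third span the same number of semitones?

A diminished fourth spans 4 semitones; an augmented third spans 5.
The spans differ, so they are not enharmonic equivalents.

No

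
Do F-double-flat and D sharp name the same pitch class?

Fbb is pitch class 3; D# is pitch class 3.
All spellings map to pitch class 3, so they are enharmonically equivalent.

Yes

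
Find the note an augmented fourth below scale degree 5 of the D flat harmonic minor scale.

Scale degree 5 of Db harmonic minor is Ab.
An augmented fourth (6 semitones) below Ab lands on the letter E, giving Ebb.

Ebb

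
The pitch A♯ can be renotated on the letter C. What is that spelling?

Cbb

A# is pitch class 10. The letter C alone is pitch class 0.
To reach pitch class 10 from C requires an offset of -2 semitones, i.e. double flat: Cbb.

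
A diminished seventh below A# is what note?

B##

A seventh below A lands on the letter B.
A diminished seventh spans 9 semitones, so A# moves to pitch class 1. On the letter B that is B##.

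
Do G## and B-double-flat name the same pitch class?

Yes

G## = pitch class 9 and Bbb = pitch class 9 — the same pitch class, so they are enharmonic equivalents.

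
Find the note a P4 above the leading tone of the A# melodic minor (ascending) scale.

The leading tone of A# melodic minor (ascending) is G##.
A perfect fourth (5 semitones) above G## lands on the letter C, giving C##.

C##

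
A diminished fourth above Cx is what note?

F#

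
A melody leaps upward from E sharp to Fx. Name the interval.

major second

The letter names run E→F, a span of 1 letter step, so the interval is some kind of second.
E# to F## is 2 semitones. A major second is 2, so 2 makes it major.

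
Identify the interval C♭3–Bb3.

Counting letters C–D–E–F–G–A–B gives a seventh.
Cb→Bb = 11 semitones, exactly the major seventh.

major seventh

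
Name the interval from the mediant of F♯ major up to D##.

The mediant of F# major is A#.
A# up to D##: letters A→D make it a fourth; 6 semitones makes it augmented.

augmented fourth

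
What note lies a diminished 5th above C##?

G#

A fifth above C lands on the letter G.
A diminished fifth spans 6 semitones, so C## moves to pitch class 8. On the letter G that is G#.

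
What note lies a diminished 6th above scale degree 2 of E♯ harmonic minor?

Scale degree 2 of E# harmonic minor is F##.
A diminished sixth (7 semitones) above F## lands on the letter D, giving D.

D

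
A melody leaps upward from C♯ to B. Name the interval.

Counting letters C–D–E–F–G–A–B gives a seventh.
C#→B = 10 semitones, 1 narrower than the major seventh (11), so minor.

minor seventh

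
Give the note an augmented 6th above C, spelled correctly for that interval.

C up a major sixth is A, so the target letter is A.
From C, an augmented sixth is 10 semitones up: A#.

A#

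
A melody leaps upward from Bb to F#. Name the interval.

Counting letters B–C–D–E–F gives a fifth.
Bb→F# = 8 semitones, 1 wider than the perfect fifth (7), so augmented.

augmented fifth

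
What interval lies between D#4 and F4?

diminished third

Counting letters D–E–F gives a third.
D#→F = 2 semitones, 2 narrower than the major third (4), so diminished.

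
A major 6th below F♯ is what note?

A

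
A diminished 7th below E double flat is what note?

E down a major seventh is F, so the target letter is F.
From Ebb, a diminished seventh is 9 semitones down: F.

F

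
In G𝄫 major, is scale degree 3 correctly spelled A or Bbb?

Bbb

Each scale degree takes a distinct letter name. Degree 3 of a scale on G must use the letter B.
Bbb and A are enharmonically the same pitch, but only Bbb uses the letter B, so it is the correct spelling here.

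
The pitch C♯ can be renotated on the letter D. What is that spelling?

Db

Plain D sits 1 semitone above C#, so on the letter D the same pitch needs a flat: Db.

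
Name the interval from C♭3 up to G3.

Counting letters C–D–E–F–G gives a fifth.
Cb→G = 8 semitones, 1 wider than the perfect fifth (7), so augmented.

augmented fifth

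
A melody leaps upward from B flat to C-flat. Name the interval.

minor second

The letter names run B→C, a span of 1 letter step, so the interval is some kind of second.
Bb to Cb is 1 semitone. A major second is 2, so 1 makes it minor.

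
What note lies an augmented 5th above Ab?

A up a perfect fifth is E, so the target letter is E.
From Ab, an augmented fifth is 8 semitones up: E.

E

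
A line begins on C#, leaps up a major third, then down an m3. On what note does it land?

A major third up from C# is E# (letter E, 4 semitones up).
A minor third down from E# is C## (letter C, 3 semitones down).

C##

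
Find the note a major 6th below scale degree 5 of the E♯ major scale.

D#

Scale degree 5 of E# major is B#.
A major sixth (9 semitones) below B# lands on the letter D, giving D#.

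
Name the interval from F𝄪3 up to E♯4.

Counting letters F–G–A–B–C–D–E gives a seventh.
F##→E# = 10 semitones, 1 narrower than the major seventh (11), so minor.

minor seventh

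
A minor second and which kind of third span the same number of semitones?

doubly diminished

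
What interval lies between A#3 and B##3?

The letter names run A→B, a span of 1 letter step, so the interval is some kind of second.
A# to B## is 3 semitones. A major second is 2, so 3 makes it augmented.

augmented second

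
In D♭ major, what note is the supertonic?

Degree 2 takes the letter 1 step above D, which is E.
In major, degree 2 sits 2 semitones above the tonic. Db + 2 semitones is pitch class 3, spelled on E as Eb.

Eb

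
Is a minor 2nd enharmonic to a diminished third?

No

A minor second spans 1 semitone; a diminished third spans 2.
The spans differ, so they are not enharmonic equivalents.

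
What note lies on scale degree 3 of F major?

A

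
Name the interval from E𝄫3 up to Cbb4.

minor sixth

The letter names run E→C, a span of 5 letter steps, so the interval is some kind of sixth.
Ebb to Cbb is 8 semitones. A major sixth is 9, so 8 makes it minor.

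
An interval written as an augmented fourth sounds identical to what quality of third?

doubly augmented

An augmented fourth spans 6 semitones.
A third spanning 6 semitones is doubly augmented (the major third is 4).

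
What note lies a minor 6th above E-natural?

A sixth above E lands on the letter C.
A minor sixth spans 8 semitones, so E moves to pitch class 0. On the letter C that is C.

C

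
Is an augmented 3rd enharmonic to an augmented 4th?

No

An augmented third spans 5 semitones; an augmented fourth spans 6.
The spans differ, so they are not enharmonic equivalents.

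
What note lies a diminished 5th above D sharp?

A

D up a perfect fifth is A, so the target letter is A.
From D#, a diminished fifth is 6 semitones up: A.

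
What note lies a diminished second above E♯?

A second above E lands on the letter F.
A diminished second spans 0 semitones, so E# moves to pitch class 5. On the letter F that is F.

F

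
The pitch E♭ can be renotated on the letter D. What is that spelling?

D#

Plain D sits 1 semitone below Eb, so on the letter D the same pitch needs a sharp: D#.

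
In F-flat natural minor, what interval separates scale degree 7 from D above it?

augmented seventh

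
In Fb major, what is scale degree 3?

The Fb major scale runs Fb Gb Ab Bbb Cb Db Eb.
Degree 3 is Ab.

Ab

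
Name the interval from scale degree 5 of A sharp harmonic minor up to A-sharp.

perfect fourth

Scale degree 5 of A# harmonic minor is E#.
E# up to A#: letters E→A make it a fourth; 5 semitones makes it perfect.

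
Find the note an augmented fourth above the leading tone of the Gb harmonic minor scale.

B

The leading tone of Gb harmonic minor is F.
An augmented fourth (6 semitones) above F lands on the letter B, giving B.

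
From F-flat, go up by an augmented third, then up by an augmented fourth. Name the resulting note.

An augmented third up from Fb is A (letter A, 5 semitones up).
An augmented fourth up from A is D# (letter D, 6 semitones up).

D#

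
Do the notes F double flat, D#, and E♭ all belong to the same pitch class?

Yes

Fbb = pitch class 3 and D# = pitch class 3 and Eb = pitch class 3 — the same pitch class, so they are enharmonic equivalents.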